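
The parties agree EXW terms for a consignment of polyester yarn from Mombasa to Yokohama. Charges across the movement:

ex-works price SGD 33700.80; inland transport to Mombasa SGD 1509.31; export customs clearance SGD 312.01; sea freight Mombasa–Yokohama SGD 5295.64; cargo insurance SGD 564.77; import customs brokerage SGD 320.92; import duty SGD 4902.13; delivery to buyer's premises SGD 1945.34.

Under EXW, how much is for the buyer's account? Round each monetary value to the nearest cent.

Buyer's account: SGD 14850.12

EXW: the seller makes goods available at their premises; the buyer bears all onward costs.
Seller's account: goods 33700.80 = 33700.80
Buyer's account: inland to port 1509.31 + export clearance 312.01 + freight 5295.64 + insurance 564.77 + brokerage 320.92 + duty 4902.13 + delivery 1945.34 = 14850.12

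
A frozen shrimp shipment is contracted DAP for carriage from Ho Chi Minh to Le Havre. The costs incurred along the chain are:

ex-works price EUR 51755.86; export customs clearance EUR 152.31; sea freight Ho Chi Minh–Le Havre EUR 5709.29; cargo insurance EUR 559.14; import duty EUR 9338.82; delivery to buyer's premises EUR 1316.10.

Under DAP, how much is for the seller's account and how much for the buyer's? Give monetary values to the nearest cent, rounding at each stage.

Seller: EUR 59492.70; buyer: EUR 9338.82

DAP: the seller bears all costs to the named destination except import duty and clearance.
Seller's account: goods 51755.86 + export clearance 152.31 + freight 5709.29 + insurance 559.14 + delivery 1316.10 = 59492.70
Buyer's account: duty 9338.82 = 9338.82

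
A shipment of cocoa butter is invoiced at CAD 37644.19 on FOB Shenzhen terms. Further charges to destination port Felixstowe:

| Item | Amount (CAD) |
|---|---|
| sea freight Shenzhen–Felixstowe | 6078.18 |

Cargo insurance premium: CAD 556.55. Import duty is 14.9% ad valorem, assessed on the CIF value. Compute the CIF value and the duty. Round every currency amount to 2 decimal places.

CIF value: CAD 44278.92; import duty: CAD 6597.56

CIF = FOB price + freight + insurance
CIF = 37644.19 + 6078.18 + 556.55 = 44278.92
Import duty = 44278.92 × 14.9% = 6597.56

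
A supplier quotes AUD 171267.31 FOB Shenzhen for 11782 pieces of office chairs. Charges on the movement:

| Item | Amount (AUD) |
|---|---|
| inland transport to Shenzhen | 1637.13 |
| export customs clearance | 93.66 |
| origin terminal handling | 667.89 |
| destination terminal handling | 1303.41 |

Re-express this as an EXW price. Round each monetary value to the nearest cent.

Not relevant to the conversion: destination terminal — on the buyer under both terms; not part of either seller's price.
From FOB to EXW, the seller no longer bears: inland to port, export clearance, origin terminal.
EXW price = 171267.31 − 1637.13 − 93.66 − 667.89 = 168868.63

EXW price: AUD 168868.63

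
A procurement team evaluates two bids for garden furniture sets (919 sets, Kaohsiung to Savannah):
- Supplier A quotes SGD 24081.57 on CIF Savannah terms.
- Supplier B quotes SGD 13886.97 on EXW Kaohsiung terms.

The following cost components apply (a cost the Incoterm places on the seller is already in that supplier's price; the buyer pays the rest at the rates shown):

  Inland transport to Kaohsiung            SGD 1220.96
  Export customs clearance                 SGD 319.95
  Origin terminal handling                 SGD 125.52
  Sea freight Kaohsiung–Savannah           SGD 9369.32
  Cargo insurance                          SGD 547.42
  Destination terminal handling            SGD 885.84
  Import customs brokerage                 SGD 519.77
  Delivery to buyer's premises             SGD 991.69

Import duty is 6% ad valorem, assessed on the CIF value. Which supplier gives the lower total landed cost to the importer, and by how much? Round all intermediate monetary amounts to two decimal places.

Supplier A (CIF):
The CIF price already equals the CIF value: 24081.57
Import duty = 24081.57 × 6% = 1444.89
Buyer bears (A): 885.84 + 519.77 + 991.69 = 2397.30
Landed cost (A) = invoice 24081.57 + 2397.30 + duty 1444.89 = 27923.76
Supplier B (EXW):
CIF value = EXW price + inland to port + export clearance + origin terminal + freight + insurance = 13886.97 + 1220.96 + 319.95 + 125.52 + 9369.32 + 547.42 = 25470.14
Import duty = 25470.14 × 6% = 1528.21
Buyer bears (B): 1220.96 + 319.95 + 125.52 + 9369.32 + 547.42 + 885.84 + 519.77 + 991.69 = 13980.47
Landed cost (B) = invoice 13886.97 + 13980.47 + duty 1528.21 = 29395.65
Difference = |27923.76 − 29395.65| = 1471.89

Supplier A is cheaper by SGD 1471.89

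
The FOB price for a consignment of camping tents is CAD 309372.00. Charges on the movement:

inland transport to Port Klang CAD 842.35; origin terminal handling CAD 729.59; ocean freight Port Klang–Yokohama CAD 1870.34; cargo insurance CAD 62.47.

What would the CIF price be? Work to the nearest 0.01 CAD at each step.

Not relevant to the conversion: inland to port, origin terminal — on the seller under both FOB and CIF; already in the FOB price and stays in the CIF price.
From FOB to CIF, the seller additionally bears: freight, insurance.
CIF price = 309372.00 + 1870.34 + 62.47 = 311304.81

CIF price: CAD 311304.81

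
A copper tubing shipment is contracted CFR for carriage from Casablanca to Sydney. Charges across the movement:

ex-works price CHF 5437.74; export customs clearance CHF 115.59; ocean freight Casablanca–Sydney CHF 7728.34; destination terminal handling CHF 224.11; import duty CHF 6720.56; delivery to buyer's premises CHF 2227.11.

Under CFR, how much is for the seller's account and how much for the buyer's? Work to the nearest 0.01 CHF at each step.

CFR: the seller pays costs through ocean freight to the destination port, but not insurance.
Seller's account: goods 5437.74 + export clearance 115.59 + freight 7728.34 = 13281.67
Buyer's account: destination terminal 224.11 + duty 6720.56 + delivery 2227.11 = 9171.78

Seller: CHF 13281.67; buyer: CHF 9171.78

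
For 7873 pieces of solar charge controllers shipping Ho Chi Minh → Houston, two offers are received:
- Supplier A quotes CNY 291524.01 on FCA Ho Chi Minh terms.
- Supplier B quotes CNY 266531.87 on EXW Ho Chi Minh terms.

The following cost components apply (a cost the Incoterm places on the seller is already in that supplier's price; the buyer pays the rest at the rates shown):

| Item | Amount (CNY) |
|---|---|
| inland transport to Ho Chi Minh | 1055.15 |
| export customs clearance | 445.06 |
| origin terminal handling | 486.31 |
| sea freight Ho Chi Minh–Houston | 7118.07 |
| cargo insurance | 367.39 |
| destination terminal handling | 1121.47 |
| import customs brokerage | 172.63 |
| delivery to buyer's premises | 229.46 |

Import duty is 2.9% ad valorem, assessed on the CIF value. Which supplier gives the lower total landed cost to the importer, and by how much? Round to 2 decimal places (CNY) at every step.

Supplier A (FCA):
CIF value = FCA price + origin terminal + freight + insurance = 291524.01 + 486.31 + 7118.07 + 367.39 = 299495.78
Import duty = 299495.78 × 2.9% = 8685.38
Buyer bears (A): 486.31 + 7118.07 + 367.39 + 1121.47 + 172.63 + 229.46 = 9495.33
Landed cost (A) = invoice 291524.01 + 9495.33 + duty 8685.38 = 309704.72
Supplier B (EXW):
CIF value = EXW price + inland to port + export clearance + origin terminal + freight + insurance = 266531.87 + 1055.15 + 445.06 + 486.31 + 7118.07 + 367.39 = 276003.85
Import duty = 276003.85 × 2.9% = 8004.11
Buyer bears (B): 1055.15 + 445.06 + 486.31 + 7118.07 + 367.39 + 1121.47 + 172.63 + 229.46 = 10995.54
Landed cost (B) = invoice 266531.87 + 10995.54 + duty 8004.11 = 285531.52
Difference = |309704.72 − 285531.52| = 24173.20

Supplier B is cheaper by CNY 24173.20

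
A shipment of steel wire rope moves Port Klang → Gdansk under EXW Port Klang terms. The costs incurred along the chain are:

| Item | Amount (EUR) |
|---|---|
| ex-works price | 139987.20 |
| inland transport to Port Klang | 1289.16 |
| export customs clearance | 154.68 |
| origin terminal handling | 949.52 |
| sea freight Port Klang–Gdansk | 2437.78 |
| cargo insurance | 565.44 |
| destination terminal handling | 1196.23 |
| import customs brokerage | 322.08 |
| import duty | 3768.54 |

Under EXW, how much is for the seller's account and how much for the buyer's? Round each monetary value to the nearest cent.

EXW: the seller makes goods available at their premises; the buyer bears all onward costs.
Seller's account: goods 139987.20 = 139987.20
Buyer's account: inland to port 1289.16 + export clearance 154.68 + origin terminal 949.52 + freight 2437.78 + insurance 565.44 + destination terminal 1196.23 + brokerage 322.08 + duty 3768.54 = 10683.43

Seller: EUR 139987.20; buyer: EUR 10683.43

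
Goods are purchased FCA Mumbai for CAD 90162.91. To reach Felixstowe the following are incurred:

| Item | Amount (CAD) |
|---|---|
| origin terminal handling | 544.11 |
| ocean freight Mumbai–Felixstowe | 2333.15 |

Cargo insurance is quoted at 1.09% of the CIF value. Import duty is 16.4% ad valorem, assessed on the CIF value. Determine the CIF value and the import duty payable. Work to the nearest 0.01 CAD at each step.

CIF value: CAD 94065.48; import duty: CAD 15426.74

Let C be the CIF value. C = FCA price + pre-shipment costs + freight + 1.09% × C
C − 1.09% × C = 90162.91 + 544.11 + 2333.15
0.9891 × C = 93040.17
C = 93040.17 / 0.9891 = 94065.48
Insurance premium = 1.09% × 94065.48 = 1025.31
Import duty = 94065.48 × 16.4% = 15426.74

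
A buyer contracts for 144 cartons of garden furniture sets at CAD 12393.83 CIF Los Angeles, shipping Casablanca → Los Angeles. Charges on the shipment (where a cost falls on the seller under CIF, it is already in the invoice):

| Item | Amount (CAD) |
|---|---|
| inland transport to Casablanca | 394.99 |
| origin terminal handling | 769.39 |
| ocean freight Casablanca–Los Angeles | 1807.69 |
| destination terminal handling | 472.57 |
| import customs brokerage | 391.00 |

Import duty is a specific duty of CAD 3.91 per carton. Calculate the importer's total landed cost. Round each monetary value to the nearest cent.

Total landed cost: CAD 13820.44

CIF: the seller pays costs through ocean freight and marine insurance to the destination port.
Already in the invoice (seller's account under CIF): inland to port, origin terminal, freight — exclude.
The CIF price already equals the CIF value: 12393.83
Import duty = 144 × 3.91 = 563.04
Buyer bears: destination terminal 472.57 + brokerage 391.00 + duty 563.04 = 1426.61
Landed cost = invoice 12393.83 + 1426.61 = 13820.44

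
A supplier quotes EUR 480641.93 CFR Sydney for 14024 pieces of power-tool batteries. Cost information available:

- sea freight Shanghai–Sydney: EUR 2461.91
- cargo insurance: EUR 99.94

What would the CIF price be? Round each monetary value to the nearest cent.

CIF price: EUR 480741.87

Not relevant to the conversion: freight — on the seller under both CFR and CIF; already in the CFR price and stays in the CIF price.
From CFR to CIF, the seller additionally bears: insurance.
CIF price = 480641.93 + 99.94 = 480741.87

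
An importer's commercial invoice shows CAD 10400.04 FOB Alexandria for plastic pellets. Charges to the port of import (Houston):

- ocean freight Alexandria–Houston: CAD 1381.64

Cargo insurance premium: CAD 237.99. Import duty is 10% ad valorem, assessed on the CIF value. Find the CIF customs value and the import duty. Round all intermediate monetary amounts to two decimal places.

CIF = FOB price + freight + insurance
CIF = 10400.04 + 1381.64 + 237.99 = 12019.67
Import duty = 12019.67 × 10% = 1201.97

CIF value: CAD 12019.67; import duty: CAD 1201.97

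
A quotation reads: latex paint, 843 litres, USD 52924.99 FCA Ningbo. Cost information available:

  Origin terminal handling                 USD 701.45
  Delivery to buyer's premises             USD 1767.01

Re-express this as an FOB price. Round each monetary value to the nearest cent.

FOB price: USD 53626.44

Not relevant to the conversion: delivery — on the buyer under both terms; not part of either seller's price.
From FCA to FOB, the seller additionally bears: origin terminal.
FOB price = 52924.99 + 701.45 = 53626.44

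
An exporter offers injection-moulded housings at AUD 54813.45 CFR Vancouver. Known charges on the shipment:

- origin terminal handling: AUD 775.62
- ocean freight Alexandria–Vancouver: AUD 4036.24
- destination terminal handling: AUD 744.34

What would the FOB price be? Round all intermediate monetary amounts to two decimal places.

FOB price: AUD 50777.21

Not relevant to the conversion: origin terminal — on the seller under both CFR and FOB; already in the CFR price and stays in the FOB price. destination terminal — on the buyer under both terms; not part of either seller's price.
From CFR to FOB, the seller no longer bears: freight.
FOB price = 54813.45 − 4036.24 = 50777.21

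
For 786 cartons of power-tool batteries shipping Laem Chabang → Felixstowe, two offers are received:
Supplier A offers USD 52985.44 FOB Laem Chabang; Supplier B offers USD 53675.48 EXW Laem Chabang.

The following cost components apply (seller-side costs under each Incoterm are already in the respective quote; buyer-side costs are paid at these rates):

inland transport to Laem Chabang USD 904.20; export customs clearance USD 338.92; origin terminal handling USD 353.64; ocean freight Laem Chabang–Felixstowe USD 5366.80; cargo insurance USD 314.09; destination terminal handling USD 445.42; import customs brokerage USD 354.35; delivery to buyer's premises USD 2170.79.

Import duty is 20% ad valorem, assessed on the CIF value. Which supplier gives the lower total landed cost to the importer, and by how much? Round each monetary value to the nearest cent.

Supplier A (FOB):
CIF value = FOB price + freight + insurance = 52985.44 + 5366.80 + 314.09 = 58666.33
Import duty = 58666.33 × 20% = 11733.27
Buyer bears (A): 5366.80 + 314.09 + 445.42 + 354.35 + 2170.79 = 8651.45
Landed cost (A) = invoice 52985.44 + 8651.45 + duty 11733.27 = 73370.16
Supplier B (EXW):
CIF value = EXW price + inland to port + export clearance + origin terminal + freight + insurance = 53675.48 + 904.20 + 338.92 + 353.64 + 5366.80 + 314.09 = 60953.13
Import duty = 60953.13 × 20% = 12190.63
Buyer bears (B): 904.20 + 338.92 + 353.64 + 5366.80 + 314.09 + 445.42 + 354.35 + 2170.79 = 10248.21
Landed cost (B) = invoice 53675.48 + 10248.21 + duty 12190.63 = 76114.32
Difference = |73370.16 − 76114.32| = 2744.16

Supplier A is cheaper by USD 2744.16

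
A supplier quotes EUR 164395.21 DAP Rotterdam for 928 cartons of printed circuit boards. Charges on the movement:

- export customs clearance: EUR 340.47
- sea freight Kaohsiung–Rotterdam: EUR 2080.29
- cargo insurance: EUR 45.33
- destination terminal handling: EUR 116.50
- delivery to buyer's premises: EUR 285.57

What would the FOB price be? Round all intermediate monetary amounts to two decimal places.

Not relevant to the conversion: export clearance — on the seller under both DAP and FOB; already in the DAP price and stays in the FOB price.
From DAP to FOB, the seller no longer bears: freight, insurance, destination terminal, delivery.
FOB price = 164395.21 − 2080.29 − 45.33 − 116.50 − 285.57 = 161867.52

FOB price: EUR 161867.52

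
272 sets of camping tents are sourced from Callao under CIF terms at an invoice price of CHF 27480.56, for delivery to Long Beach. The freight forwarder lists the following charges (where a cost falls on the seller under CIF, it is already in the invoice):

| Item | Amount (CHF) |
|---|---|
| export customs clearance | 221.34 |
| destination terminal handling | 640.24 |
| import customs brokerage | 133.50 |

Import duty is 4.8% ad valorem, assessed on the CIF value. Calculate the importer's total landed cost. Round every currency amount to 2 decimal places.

Total landed cost: CHF 29573.37

CIF: the seller pays costs through ocean freight and marine insurance to the destination port.
Already in the invoice (seller's account under CIF): export clearance — exclude.
The CIF price already equals the CIF value: 27480.56
Import duty = 27480.56 × 4.8% = 1319.07
Buyer bears: destination terminal 640.24 + brokerage 133.50 + duty 1319.07 = 2092.81
Landed cost = invoice 27480.56 + 2092.81 = 29573.37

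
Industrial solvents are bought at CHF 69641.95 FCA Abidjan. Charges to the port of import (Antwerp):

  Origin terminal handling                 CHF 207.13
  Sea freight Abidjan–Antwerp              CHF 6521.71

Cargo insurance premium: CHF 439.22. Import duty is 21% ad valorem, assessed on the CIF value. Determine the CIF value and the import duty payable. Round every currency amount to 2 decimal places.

CIF value: CHF 76810.01; import duty: CHF 16130.10

CIF = FCA price + pre-shipment costs + freight + insurance
CIF = 69641.95 + 207.13 + 6521.71 + 439.22 = 76810.01
Import duty = 76810.01 × 21% = 16130.10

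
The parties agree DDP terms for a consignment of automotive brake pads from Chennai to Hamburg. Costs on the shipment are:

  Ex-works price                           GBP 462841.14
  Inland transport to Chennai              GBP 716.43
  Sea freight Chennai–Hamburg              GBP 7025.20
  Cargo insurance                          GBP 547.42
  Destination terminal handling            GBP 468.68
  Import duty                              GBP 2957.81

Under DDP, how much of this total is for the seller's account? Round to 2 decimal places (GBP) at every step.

DDP: the seller bears all costs including import duty.
Seller's account: goods 462841.14 + inland to port 716.43 + freight 7025.20 + insurance 547.42 + destination terminal 468.68 + duty 2957.81 = 474556.68
Buyer's account: 0.00

Seller's account: GBP 474556.68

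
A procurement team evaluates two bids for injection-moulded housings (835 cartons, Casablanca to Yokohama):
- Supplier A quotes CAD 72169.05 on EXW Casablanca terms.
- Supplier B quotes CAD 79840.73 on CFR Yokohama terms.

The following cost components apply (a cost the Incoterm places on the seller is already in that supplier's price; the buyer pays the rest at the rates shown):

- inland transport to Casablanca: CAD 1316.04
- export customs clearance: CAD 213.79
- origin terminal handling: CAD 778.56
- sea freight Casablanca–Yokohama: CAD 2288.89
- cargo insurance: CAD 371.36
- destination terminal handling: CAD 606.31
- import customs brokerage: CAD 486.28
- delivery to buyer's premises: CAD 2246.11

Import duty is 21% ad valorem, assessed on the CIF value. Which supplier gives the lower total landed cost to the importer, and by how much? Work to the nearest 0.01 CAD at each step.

Supplier A (EXW):
CIF value = EXW price + inland to port + export clearance + origin terminal + freight + insurance = 72169.05 + 1316.04 + 213.79 + 778.56 + 2288.89 + 371.36 = 77137.69
Import duty = 77137.69 × 21% = 16198.91
Buyer bears (A): 1316.04 + 213.79 + 778.56 + 2288.89 + 371.36 + 606.31 + 486.28 + 2246.11 = 8307.34
Landed cost (A) = invoice 72169.05 + 8307.34 + duty 16198.91 = 96675.30
Supplier B (CFR):
CIF value = CFR price + insurance = 79840.73 + 371.36 = 80212.09
Import duty = 80212.09 × 21% = 16844.54
Buyer bears (B): 371.36 + 606.31 + 486.28 + 2246.11 = 3710.06
Landed cost (B) = invoice 79840.73 + 3710.06 + duty 16844.54 = 100395.33
Difference = |96675.30 − 100395.33| = 3720.03

Supplier A is cheaper by CAD 3720.03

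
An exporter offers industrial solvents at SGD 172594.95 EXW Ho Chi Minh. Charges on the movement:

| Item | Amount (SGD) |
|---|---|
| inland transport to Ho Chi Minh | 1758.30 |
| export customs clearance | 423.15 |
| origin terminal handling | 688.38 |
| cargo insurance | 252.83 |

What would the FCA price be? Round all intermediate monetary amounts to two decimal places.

FCA price: SGD 174776.40

Not relevant to the conversion: insurance, origin terminal — on the buyer under both terms; not part of either seller's price.
From EXW to FCA, the seller additionally bears: inland to port, export clearance.
FCA price = 172594.95 + 1758.30 + 423.15 = 174776.40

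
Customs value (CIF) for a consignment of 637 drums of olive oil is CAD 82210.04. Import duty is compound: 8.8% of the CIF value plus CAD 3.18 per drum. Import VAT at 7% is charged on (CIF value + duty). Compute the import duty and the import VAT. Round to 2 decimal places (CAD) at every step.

Import duty: CAD 9260.14; import VAT: CAD 6402.91

Ad valorem component: 82210.04 × 8.8% = 7234.48
Specific component: 637 × 3.18 = 2025.66
Import duty = 7234.48 + 2025.66 = 9260.14
VAT base = CIF + duty = 82210.04 + 9260.14 = 91470.18
Import VAT = 91470.18 × 7% = 6402.91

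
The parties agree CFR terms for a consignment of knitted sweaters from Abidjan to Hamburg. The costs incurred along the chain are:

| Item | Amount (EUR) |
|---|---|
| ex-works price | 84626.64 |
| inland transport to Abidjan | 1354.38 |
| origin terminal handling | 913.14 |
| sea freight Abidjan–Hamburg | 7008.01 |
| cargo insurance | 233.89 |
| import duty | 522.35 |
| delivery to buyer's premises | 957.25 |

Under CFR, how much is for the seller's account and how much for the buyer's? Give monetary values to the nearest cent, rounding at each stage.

CFR: the seller pays costs through ocean freight to the destination port, but not insurance.
Seller's account: goods 84626.64 + inland to port 1354.38 + origin terminal 913.14 + freight 7008.01 = 93902.17
Buyer's account: insurance 233.89 + duty 522.35 + delivery 957.25 = 1713.49

Seller: EUR 93902.17; buyer: EUR 1713.49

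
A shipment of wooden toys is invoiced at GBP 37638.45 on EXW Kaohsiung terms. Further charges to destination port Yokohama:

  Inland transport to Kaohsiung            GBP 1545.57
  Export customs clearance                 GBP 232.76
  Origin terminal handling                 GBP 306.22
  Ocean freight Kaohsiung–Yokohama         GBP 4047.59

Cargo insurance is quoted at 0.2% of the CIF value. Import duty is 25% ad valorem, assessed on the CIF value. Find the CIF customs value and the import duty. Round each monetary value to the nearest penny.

Let C be the CIF value. C = EXW price + pre-shipment costs + freight + 0.2% × C
C − 0.2% × C = 37638.45 + 1545.57 + 232.76 + 306.22 + 4047.59
0.998 × C = 43770.59
C = 43770.59 / 0.998 = 43858.31
Insurance premium = 0.2% × 43858.31 = 87.72
Import duty = 43858.31 × 25% = 10964.58

CIF value: GBP 43858.31; import duty: GBP 10964.58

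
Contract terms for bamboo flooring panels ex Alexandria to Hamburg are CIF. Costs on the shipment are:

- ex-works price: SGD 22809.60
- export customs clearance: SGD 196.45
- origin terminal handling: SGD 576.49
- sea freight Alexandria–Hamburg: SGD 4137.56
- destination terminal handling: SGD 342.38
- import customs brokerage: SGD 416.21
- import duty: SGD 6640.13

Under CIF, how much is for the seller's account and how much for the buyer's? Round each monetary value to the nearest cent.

Seller: SGD 27720.10; buyer: SGD 7398.72

CIF: the seller pays costs through ocean freight and marine insurance to the destination port.
Seller's account: goods 22809.60 + export clearance 196.45 + origin terminal 576.49 + freight 4137.56 = 27720.10
Buyer's account: destination terminal 342.38 + brokerage 416.21 + duty 6640.13 = 7398.72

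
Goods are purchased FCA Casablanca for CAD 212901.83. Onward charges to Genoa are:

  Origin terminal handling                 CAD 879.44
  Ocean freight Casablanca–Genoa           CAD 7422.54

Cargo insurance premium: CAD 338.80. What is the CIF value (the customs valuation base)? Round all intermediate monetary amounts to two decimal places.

CIF = FCA price + pre-shipment costs + freight + insurance
CIF = 212901.83 + 879.44 + 7422.54 + 338.80 = 221542.61

CIF value: CAD 221542.61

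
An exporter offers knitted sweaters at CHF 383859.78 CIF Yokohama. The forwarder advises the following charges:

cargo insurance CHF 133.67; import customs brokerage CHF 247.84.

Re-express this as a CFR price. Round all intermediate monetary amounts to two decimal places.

CFR price: CHF 383726.11

Not relevant to the conversion: brokerage — on the buyer under both terms; not part of either seller's price.
From CIF to CFR, the seller no longer bears: insurance.
CFR price = 383859.78 − 133.67 = 383726.11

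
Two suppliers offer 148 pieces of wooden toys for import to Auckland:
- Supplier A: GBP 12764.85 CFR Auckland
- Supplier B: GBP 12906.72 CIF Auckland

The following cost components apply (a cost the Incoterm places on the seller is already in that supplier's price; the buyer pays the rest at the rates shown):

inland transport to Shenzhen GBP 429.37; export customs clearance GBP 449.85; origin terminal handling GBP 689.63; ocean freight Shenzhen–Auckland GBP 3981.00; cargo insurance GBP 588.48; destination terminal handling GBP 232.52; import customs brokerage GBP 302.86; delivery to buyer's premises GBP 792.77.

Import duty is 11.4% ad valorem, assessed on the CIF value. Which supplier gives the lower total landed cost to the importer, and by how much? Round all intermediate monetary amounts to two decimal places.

Supplier B is cheaper by GBP 497.52

Supplier A (CFR):
CIF value = CFR price + insurance = 12764.85 + 588.48 = 13353.33
Import duty = 13353.33 × 11.4% = 1522.28
Buyer bears (A): 588.48 + 232.52 + 302.86 + 792.77 = 1916.63
Landed cost (A) = invoice 12764.85 + 1916.63 + duty 1522.28 = 16203.76
Supplier B (CIF):
The CIF price already equals the CIF value: 12906.72
Import duty = 12906.72 × 11.4% = 1471.37
Buyer bears (B): 232.52 + 302.86 + 792.77 = 1328.15
Landed cost (B) = invoice 12906.72 + 1328.15 + duty 1471.37 = 15706.24
Difference = |16203.76 − 15706.24| = 497.52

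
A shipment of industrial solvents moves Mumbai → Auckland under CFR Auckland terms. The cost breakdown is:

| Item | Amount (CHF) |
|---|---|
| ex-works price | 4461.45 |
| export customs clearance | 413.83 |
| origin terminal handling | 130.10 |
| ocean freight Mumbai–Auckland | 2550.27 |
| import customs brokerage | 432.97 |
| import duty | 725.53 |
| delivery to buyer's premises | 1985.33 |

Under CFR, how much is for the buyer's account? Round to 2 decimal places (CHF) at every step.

CFR: the seller pays costs through ocean freight to the destination port, but not insurance.
Seller's account: goods 4461.45 + export clearance 413.83 + origin terminal 130.10 + freight 2550.27 = 7555.65
Buyer's account: brokerage 432.97 + duty 725.53 + delivery 1985.33 = 3143.83

Buyer's account: CHF 3143.83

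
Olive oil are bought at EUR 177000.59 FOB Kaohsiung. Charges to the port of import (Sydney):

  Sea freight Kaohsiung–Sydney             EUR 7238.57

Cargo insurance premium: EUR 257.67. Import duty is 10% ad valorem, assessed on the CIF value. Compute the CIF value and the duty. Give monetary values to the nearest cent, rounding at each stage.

CIF value: EUR 184496.83; import duty: EUR 18449.68

CIF = FOB price + freight + insurance
CIF = 177000.59 + 7238.57 + 257.67 = 184496.83
Import duty = 184496.83 × 10% = 18449.68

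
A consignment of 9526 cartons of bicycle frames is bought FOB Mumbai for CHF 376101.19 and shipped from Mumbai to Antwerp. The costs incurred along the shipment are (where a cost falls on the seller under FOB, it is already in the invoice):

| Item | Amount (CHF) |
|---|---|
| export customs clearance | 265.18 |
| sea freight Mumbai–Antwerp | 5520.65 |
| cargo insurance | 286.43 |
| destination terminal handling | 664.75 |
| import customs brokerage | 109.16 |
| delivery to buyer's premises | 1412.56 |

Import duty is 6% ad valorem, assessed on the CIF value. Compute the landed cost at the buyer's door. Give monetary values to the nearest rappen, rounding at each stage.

Total landed cost: CHF 407009.24

FOB: the seller bears costs until goods are on board at the origin port; the buyer bears freight, insurance and all costs thereafter.
Already in the invoice (seller's account under FOB): export clearance — exclude.
CIF value = FOB price + freight + insurance = 376101.19 + 5520.65 + 286.43 = 381908.27
Import duty = 381908.27 × 6% = 22914.50
Buyer bears: freight 5520.65 + insurance 286.43 + destination terminal 664.75 + brokerage 109.16 + delivery 1412.56 + duty 22914.50 = 30908.05
Landed cost = invoice 376101.19 + 30908.05 = 407009.24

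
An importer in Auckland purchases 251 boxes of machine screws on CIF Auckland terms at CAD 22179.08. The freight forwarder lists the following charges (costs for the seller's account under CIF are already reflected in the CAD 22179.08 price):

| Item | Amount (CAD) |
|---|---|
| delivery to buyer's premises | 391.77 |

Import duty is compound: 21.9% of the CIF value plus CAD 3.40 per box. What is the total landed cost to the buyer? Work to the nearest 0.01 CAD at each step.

CIF: the seller pays costs through ocean freight and marine insurance to the destination port.
The CIF price already equals the CIF value: 22179.08
Ad valorem component: 22179.08 × 21.9% = 4857.22
Specific component: 251 × 3.40 = 853.40
Import duty = 4857.22 + 853.40 = 5710.62
Buyer bears: delivery 391.77 + duty 5710.62 = 6102.39
Landed cost = invoice 22179.08 + 6102.39 = 28281.47

Total landed cost: CAD 28281.47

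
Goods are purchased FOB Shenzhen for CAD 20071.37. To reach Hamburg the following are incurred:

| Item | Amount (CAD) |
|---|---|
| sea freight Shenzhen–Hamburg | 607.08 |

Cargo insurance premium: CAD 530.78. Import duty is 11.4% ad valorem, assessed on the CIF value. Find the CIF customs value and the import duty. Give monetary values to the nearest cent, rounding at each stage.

CIF = FOB price + freight + insurance
CIF = 20071.37 + 607.08 + 530.78 = 21209.23
Import duty = 21209.23 × 11.4% = 2417.85

CIF value: CAD 21209.23; import duty: CAD 2417.85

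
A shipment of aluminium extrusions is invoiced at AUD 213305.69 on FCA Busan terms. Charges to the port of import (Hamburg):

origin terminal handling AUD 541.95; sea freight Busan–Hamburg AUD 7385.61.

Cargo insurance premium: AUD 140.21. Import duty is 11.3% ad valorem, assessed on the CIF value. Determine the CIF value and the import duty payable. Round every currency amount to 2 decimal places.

CIF = FCA price + pre-shipment costs + freight + insurance
CIF = 213305.69 + 541.95 + 7385.61 + 140.21 = 221373.46
Import duty = 221373.46 × 11.3% = 25015.20

CIF value: AUD 221373.46; import duty: AUD 25015.20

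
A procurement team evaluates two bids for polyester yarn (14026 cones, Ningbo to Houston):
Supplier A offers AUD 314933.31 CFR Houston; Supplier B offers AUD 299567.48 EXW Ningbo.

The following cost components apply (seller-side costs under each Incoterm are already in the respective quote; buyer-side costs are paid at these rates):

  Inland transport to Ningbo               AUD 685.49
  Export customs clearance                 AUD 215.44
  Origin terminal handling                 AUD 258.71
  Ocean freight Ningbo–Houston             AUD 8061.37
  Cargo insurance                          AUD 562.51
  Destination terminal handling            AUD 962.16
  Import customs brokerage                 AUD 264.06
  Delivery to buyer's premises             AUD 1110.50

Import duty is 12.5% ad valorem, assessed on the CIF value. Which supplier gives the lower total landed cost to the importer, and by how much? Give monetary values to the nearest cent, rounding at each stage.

Supplier A (CFR):
CIF value = CFR price + insurance = 314933.31 + 562.51 = 315495.82
Import duty = 315495.82 × 12.5% = 39436.98
Buyer bears (A): 562.51 + 962.16 + 264.06 + 1110.50 = 2899.23
Landed cost (A) = invoice 314933.31 + 2899.23 + duty 39436.98 = 357269.52
Supplier B (EXW):
CIF value = EXW price + inland to port + export clearance + origin terminal + freight + insurance = 299567.48 + 685.49 + 215.44 + 258.71 + 8061.37 + 562.51 = 309351.00
Import duty = 309351.00 × 12.5% = 38668.88
Buyer bears (B): 685.49 + 215.44 + 258.71 + 8061.37 + 562.51 + 962.16 + 264.06 + 1110.50 = 12120.24
Landed cost (B) = invoice 299567.48 + 12120.24 + duty 38668.88 = 350356.60
Difference = |357269.52 − 350356.60| = 6912.92

Supplier B is cheaper by AUD 6912.92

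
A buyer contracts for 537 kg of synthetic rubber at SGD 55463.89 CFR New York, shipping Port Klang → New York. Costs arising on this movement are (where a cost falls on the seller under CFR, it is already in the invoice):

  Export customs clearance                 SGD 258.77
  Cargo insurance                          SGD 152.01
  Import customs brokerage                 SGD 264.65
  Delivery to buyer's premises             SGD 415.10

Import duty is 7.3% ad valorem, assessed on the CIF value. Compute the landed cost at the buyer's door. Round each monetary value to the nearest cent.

Total landed cost: SGD 60355.61

CFR: the seller pays costs through ocean freight to the destination port, but not insurance.
Already in the invoice (seller's account under CFR): export clearance — exclude.
CIF value = CFR price + insurance = 55463.89 + 152.01 = 55615.90
Import duty = 55615.90 × 7.3% = 4059.96
Buyer bears: insurance 152.01 + brokerage 264.65 + delivery 415.10 + duty 4059.96 = 4891.72
Landed cost = invoice 55463.89 + 4891.72 = 60355.61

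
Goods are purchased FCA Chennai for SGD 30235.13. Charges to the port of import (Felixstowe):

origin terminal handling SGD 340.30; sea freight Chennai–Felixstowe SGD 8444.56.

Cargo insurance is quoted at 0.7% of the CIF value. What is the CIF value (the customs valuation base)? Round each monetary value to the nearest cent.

Let C be the CIF value. C = FCA price + pre-shipment costs + freight + 0.7% × C
C − 0.7% × C = 30235.13 + 340.30 + 8444.56
0.993 × C = 39019.99
C = 39019.99 / 0.993 = 39295.06
Insurance premium = 0.7% × 39295.06 = 275.07

CIF value: SGD 39295.06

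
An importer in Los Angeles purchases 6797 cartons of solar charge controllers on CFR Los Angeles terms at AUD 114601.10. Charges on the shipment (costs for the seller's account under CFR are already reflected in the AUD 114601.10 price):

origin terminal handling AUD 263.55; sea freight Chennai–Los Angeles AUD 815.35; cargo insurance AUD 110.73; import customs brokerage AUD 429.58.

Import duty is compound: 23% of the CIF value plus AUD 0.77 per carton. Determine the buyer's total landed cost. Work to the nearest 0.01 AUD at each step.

CFR: the seller pays costs through ocean freight to the destination port, but not insurance.
Already in the invoice (seller's account under CFR): origin terminal, freight — exclude.
CIF value = CFR price + insurance = 114601.10 + 110.73 = 114711.83
Ad valorem component: 114711.83 × 23% = 26383.72
Specific component: 6797 × 0.77 = 5233.69
Import duty = 26383.72 + 5233.69 = 31617.41
Buyer bears: insurance 110.73 + brokerage 429.58 + duty 31617.41 = 32157.72
Landed cost = invoice 114601.10 + 32157.72 = 146758.82

Total landed cost: AUD 146758.82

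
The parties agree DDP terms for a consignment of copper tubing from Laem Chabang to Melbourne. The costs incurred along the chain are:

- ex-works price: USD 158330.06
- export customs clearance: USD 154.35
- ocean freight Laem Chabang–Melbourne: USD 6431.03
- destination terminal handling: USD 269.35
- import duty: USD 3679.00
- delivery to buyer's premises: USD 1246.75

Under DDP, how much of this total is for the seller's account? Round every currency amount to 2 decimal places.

Seller's account: USD 170110.54

DDP: the seller bears all costs including import duty.
Seller's account: goods 158330.06 + export clearance 154.35 + freight 6431.03 + destination terminal 269.35 + duty 3679.00 + delivery 1246.75 = 170110.54
Buyer's account: 0.00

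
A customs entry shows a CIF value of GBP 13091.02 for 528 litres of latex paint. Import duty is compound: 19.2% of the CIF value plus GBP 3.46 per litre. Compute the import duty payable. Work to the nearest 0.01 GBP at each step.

Ad valorem component: 13091.02 × 19.2% = 2513.48
Specific component: 528 × 3.46 = 1826.88
Import duty = 2513.48 + 1826.88 = 4340.36

Import duty: GBP 4340.36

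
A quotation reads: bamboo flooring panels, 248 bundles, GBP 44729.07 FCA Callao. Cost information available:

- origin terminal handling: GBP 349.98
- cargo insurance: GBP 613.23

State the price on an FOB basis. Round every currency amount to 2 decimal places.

Not relevant to the conversion: insurance — on the buyer under both terms; not part of either seller's price.
From FCA to FOB, the seller additionally bears: origin terminal.
FOB price = 44729.07 + 349.98 = 45079.05

FOB price: GBP 45079.05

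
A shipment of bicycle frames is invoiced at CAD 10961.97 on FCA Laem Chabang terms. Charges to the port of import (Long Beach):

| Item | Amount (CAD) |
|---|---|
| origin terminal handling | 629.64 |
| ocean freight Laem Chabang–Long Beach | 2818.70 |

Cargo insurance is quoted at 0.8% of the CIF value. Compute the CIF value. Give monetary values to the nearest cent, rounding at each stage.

CIF value: CAD 14526.52

Let C be the CIF value. C = FCA price + pre-shipment costs + freight + 0.8% × C
C − 0.8% × C = 10961.97 + 629.64 + 2818.70
0.992 × C = 14410.31
C = 14410.31 / 0.992 = 14526.52
Insurance premium = 0.8% × 14526.52 = 116.21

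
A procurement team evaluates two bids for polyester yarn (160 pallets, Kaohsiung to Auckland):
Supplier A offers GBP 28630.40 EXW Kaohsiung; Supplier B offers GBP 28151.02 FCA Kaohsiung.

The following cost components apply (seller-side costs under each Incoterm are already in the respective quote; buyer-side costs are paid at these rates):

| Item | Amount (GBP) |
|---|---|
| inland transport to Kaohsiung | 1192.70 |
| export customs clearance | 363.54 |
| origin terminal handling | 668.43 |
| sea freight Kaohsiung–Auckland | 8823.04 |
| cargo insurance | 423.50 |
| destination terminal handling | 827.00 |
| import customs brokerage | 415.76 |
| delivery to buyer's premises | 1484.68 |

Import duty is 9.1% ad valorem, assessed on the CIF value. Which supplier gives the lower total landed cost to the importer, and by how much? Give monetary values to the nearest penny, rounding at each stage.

Supplier A (EXW):
CIF value = EXW price + inland to port + export clearance + origin terminal + freight + insurance = 28630.40 + 1192.70 + 363.54 + 668.43 + 8823.04 + 423.50 = 40101.61
Import duty = 40101.61 × 9.1% = 3649.25
Buyer bears (A): 1192.70 + 363.54 + 668.43 + 8823.04 + 423.50 + 827.00 + 415.76 + 1484.68 = 14198.65
Landed cost (A) = invoice 28630.40 + 14198.65 + duty 3649.25 = 46478.30
Supplier B (FCA):
CIF value = FCA price + origin terminal + freight + insurance = 28151.02 + 668.43 + 8823.04 + 423.50 = 38065.99
Import duty = 38065.99 × 9.1% = 3464.01
Buyer bears (B): 668.43 + 8823.04 + 423.50 + 827.00 + 415.76 + 1484.68 = 12642.41
Landed cost (B) = invoice 28151.02 + 12642.41 + duty 3464.01 = 44257.44
Difference = |46478.30 − 44257.44| = 2220.86

Supplier B is cheaper by GBP 2220.86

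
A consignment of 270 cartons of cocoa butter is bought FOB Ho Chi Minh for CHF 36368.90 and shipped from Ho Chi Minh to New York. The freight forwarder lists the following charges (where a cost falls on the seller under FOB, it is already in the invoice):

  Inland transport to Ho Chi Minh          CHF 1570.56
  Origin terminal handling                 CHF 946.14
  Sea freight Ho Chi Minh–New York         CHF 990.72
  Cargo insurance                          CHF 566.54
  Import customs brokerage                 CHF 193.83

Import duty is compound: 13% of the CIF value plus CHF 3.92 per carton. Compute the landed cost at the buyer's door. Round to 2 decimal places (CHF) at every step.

FOB: the seller bears costs until goods are on board at the origin port; the buyer bears freight, insurance and all costs thereafter.
Already in the invoice (seller's account under FOB): inland to port, origin terminal — exclude.
CIF value = FOB price + freight + insurance = 36368.90 + 990.72 + 566.54 = 37926.16
Ad valorem component: 37926.16 × 13% = 4930.40
Specific component: 270 × 3.92 = 1058.40
Import duty = 4930.40 + 1058.40 = 5988.80
Buyer bears: freight 990.72 + insurance 566.54 + brokerage 193.83 + duty 5988.80 = 7739.89
Landed cost = invoice 36368.90 + 7739.89 = 44108.79

Total landed cost: CHF 44108.79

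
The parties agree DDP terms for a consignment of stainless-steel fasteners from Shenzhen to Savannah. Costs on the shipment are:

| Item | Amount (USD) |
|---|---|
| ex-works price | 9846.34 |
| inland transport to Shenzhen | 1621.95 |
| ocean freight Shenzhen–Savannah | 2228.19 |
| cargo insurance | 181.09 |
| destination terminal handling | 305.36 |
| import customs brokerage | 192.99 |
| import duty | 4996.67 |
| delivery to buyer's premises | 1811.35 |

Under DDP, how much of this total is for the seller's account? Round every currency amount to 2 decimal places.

DDP: the seller bears all costs including import duty.
Seller's account: goods 9846.34 + inland to port 1621.95 + freight 2228.19 + insurance 181.09 + destination terminal 305.36 + brokerage 192.99 + duty 4996.67 + delivery 1811.35 = 21183.94
Buyer's account: 0.00

Seller's account: USD 21183.94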